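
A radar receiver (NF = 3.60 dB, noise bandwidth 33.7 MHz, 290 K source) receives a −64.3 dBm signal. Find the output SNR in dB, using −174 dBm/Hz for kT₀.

Noise floor: N = −174 + 10 log₁₀(B) + NF
10 log₁₀(3.37×10⁷) = 75.28 dB
N = −174 + 75.28 + 3.60 = −95.12 dBm
SNR = P_sig − N = −64.3 − (−95.12) = 30.82 dB → 30.8 dB

30.8 dB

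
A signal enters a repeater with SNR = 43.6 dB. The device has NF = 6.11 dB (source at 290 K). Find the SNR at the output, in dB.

By definition F = SNR_in/SNR_out, so in dB: SNR_out = SNR_in − NF
SNR_out = 43.6 − 6.11 = 37.49 dB

37.49 dB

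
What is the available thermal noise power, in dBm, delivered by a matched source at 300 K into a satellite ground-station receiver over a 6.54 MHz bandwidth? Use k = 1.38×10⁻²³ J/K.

−105.7 dBm

P_n = kTB = 1.38×10⁻²³ × 300 × 6.54×10⁶ = 2.71×10⁻¹⁴ W
In dBm: 10 log₁₀(2.71×10⁻¹⁴ / 10⁻³) = −105.7 dBm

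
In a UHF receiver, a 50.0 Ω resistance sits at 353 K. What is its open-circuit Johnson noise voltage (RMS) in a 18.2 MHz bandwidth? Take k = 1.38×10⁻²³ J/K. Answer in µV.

4.21 µV

V_n = √(4kTRB)
4kTRB = 4 × 1.38×10⁻²³ × 353 × 5.00×10¹ × 1.82×10⁷ = 1.77×10⁻¹¹ V²
V_n = √(1.77×10⁻¹¹) = 4.21×10⁻⁶ V = 4.21 µV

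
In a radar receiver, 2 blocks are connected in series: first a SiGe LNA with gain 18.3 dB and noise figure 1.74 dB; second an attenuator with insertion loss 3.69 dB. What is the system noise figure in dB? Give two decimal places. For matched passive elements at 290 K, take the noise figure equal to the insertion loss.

1.80 dB

Convert to linear (a loss of L dB is a gain of −L dB): F_i = 10^(NF_i/10), G_i = 10^(G_i,dB/10)
  Stage 1: F_1 = 10^(1.74/10) = 1.493, G_1 = 10^(18.3/10) = 67.61
  Stage 2: F_2 = 10^(3.69/10) = 2.339, G_2 = 10^(−3.69/10) = 0.4276
Friis cascade:
  F = 1.493 + (2.339 − 1)/67.61 = 1.513
NF = 10 log₁₀(1.513) = 1.80 dB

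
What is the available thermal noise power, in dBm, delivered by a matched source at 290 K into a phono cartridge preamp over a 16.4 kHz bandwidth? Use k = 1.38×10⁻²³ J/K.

−131.8 dBm

P_n = kTB = 1.38×10⁻²³ × 290 × 1.64×10⁴ = 6.56×10⁻¹⁷ W
In dBm: 10 log₁₀(6.56×10⁻¹⁷ / 10⁻³) = −131.8 dBm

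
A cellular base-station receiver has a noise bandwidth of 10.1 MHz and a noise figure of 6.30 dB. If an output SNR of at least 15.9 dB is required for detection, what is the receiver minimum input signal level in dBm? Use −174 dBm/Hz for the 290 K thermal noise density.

Sensitivity = −174 + 10 log₁₀(B) + NF + SNR_min
= −174 + 70.04 + 6.30 + 15.9
= −81.76 dBm → −81.8 dBm

−81.8 dBm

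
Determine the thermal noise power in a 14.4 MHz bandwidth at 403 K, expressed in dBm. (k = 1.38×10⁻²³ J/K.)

−101.0 dBm

P_n = kTB = 1.38×10⁻²³ × 403 × 1.44×10⁷ = 8.01×10⁻¹⁴ W
In dBm: 10 log₁₀(8.01×10⁻¹⁴ / 10⁻³) = −101.0 dBm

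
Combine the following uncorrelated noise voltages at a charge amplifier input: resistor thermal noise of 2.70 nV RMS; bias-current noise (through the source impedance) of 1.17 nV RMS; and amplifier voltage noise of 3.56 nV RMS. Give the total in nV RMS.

Uncorrelated sources add in power (mean-square): V_tot = √(ΣV_i²)
V_tot = √[(2.70×10⁻⁹)² + (1.17×10⁻⁹)² + (3.56×10⁻⁹)²] = 4.62×10⁻⁹ V = 4.62 nV

4.62 nV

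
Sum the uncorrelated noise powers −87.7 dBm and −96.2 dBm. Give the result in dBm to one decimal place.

−87.1 dBm

Convert to linear, add, convert back:
P₁ = 1.70×10⁻¹² W, P₂ = 2.40×10⁻¹³ W
P_tot = 1.94×10⁻¹² W → 10 log₁₀(P_tot / 10⁻³) = −87.1 dBm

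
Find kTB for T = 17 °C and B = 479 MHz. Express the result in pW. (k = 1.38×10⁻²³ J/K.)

T = 17 °C + 273.15 = 290.15 K
P_n = kTB = 1.38×10⁻²³ × 290.15 × 4.79×10⁸ = 1.92×10⁻¹² W = 1.92 pW

1.92 pW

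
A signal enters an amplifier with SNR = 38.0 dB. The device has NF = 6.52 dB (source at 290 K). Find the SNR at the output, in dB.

31.48 dB

By definition F = SNR_in/SNR_out, so in dB: SNR_out = SNR_in − NF
SNR_out = 38.0 − 6.52 = 31.48 dB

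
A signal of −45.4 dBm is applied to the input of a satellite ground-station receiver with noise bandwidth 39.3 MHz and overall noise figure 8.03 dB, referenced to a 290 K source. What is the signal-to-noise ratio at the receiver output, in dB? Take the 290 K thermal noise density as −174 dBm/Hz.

Noise floor: N = −174 + 10 log₁₀(B) + NF
10 log₁₀(3.93×10⁷) = 75.94 dB
N = −174 + 75.94 + 8.03 = −90.03 dBm
SNR = P_sig − N = −45.4 − (−90.03) = 44.63 dB → 44.6 dB

44.6 dB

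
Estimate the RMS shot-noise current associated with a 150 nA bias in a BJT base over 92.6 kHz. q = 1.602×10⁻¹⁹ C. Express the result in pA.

66.7 pA

I_n = √(2qI·B)
2qI·B = 2 × 1.602×10⁻¹⁹ × 1.50×10⁻⁷ × 9.26×10⁴ = 4.45×10⁻²¹ A²
I_n = √(4.45×10⁻²¹) = 6.67×10⁻¹¹ A = 66.7 pA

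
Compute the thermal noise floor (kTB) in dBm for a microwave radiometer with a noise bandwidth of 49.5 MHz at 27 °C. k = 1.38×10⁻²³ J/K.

−96.9 dBm

T = 27 °C + 273.15 = 300.15 K
P_n = kTB = 1.38×10⁻²³ × 300.15 × 4.95×10⁷ = 2.05×10⁻¹³ W
In dBm: 10 log₁₀(2.05×10⁻¹³ / 10⁻³) = −96.9 dBm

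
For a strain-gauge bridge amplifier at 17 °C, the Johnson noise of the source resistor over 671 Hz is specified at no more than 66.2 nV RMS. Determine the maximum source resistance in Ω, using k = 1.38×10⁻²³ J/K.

T = 17 °C + 273.15 = 290.15 K
Johnson–Nyquist: V_n = √(4kTRB) ⇒ R = V_n² / (4kTB)
4kTB = 4 × 1.38×10⁻²³ × 290.15 × 6.71×10² = 1.07×10⁻¹⁷
R = (6.62×10⁻⁸)² / 1.07×10⁻¹⁷ = 4.08×10² Ω = 408 Ω

408 Ω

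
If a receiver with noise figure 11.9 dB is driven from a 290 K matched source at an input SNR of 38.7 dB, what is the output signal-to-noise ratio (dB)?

26.8 dB

By definition F = SNR_in/SNR_out, so in dB: SNR_out = SNR_in − NF
SNR_out = 38.7 − 11.9 = 26.8 dB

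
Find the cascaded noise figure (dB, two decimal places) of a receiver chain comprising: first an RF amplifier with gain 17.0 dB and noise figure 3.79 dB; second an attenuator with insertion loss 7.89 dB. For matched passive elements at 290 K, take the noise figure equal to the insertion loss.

3.97 dB

Convert to linear (a loss of L dB is a gain of −L dB): F_i = 10^(NF_i/10), G_i = 10^(G_i,dB/10)
  Stage 1: F_1 = 10^(3.79/10) = 2.393, G_1 = 10^(17.0/10) = 50.12
  Stage 2: F_2 = 10^(7.89/10) = 6.152, G_2 = 10^(−7.89/10) = 0.1626
Friis cascade:
  F = 2.393 + (6.152 − 1)/50.12 = 2.496
NF = 10 log₁₀(2.496) = 3.97 dB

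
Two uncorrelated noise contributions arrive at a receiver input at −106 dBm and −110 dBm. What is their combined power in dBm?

−104.5 dBm

Convert to linear, add, convert back:
P₁ = 2.51×10⁻¹⁴ W, P₂ = 1.00×10⁻¹⁴ W
P_tot = 3.51×10⁻¹⁴ W → 10 log₁₀(P_tot / 10⁻³) = −104.5 dBm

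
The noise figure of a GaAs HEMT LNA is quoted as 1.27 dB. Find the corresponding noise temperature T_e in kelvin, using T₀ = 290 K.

F = 10^(1.27/10) = 1.33968
T_e = (F − 1)·T₀ = (1.33968 − 1) × 290 = 98.5 K

98.5 K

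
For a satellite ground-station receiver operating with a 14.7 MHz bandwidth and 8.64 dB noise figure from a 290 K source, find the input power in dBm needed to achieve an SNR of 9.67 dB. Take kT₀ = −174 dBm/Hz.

Sensitivity = −174 + 10 log₁₀(B) + NF + SNR_min
= −174 + 71.67 + 8.64 + 9.67
= −84.02 dBm → −84.0 dBm

−84.0 dBm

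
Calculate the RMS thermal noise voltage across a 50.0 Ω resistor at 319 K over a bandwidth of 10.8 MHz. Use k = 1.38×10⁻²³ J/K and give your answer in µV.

V_n = √(4kTRB)
4kTRB = 4 × 1.38×10⁻²³ × 319 × 5.00×10¹ × 1.08×10⁷ = 9.51×10⁻¹² V²
V_n = √(9.51×10⁻¹²) = 3.08×10⁻⁶ V = 3.08 µV

3.08 µV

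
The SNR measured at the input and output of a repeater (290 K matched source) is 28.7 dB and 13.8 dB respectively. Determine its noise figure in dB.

14.9 dB

NF (dB) = SNR_in(dB) − SNR_out(dB) when the source is at T₀
NF = 28.7 − 13.8 = 14.9 dB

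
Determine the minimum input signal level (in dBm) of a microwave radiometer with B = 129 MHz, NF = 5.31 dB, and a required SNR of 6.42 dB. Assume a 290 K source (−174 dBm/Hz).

Sensitivity = −174 + 10 log₁₀(B) + NF + SNR_min
= −174 + 81.11 + 5.31 + 6.42
= −81.16 dBm → −81.2 dBm

−81.2 dBm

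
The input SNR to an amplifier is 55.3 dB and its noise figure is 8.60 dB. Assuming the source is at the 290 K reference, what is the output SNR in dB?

46.70 dB

By definition F = SNR_in/SNR_out, so in dB: SNR_out = SNR_in − NF
SNR_out = 55.3 − 8.60 = 46.70 dB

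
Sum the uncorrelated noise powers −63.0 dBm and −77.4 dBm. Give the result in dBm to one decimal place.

Convert to linear, add, convert back:
P₁ = 5.01×10⁻¹⁰ W, P₂ = 1.82×10⁻¹¹ W
P_tot = 5.19×10⁻¹⁰ W → 10 log₁₀(P_tot / 10⁻³) = −62.8 dBm

−62.8 dBm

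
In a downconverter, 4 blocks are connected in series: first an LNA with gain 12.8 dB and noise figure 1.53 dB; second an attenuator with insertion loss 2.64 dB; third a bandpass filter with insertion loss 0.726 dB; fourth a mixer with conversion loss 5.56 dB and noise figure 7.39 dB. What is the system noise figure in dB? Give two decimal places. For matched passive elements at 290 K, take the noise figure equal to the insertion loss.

Convert to linear (a loss of L dB is a gain of −L dB): F_i = 10^(NF_i/10), G_i = 10^(G_i,dB/10)
  Stage 1: F_1 = 10^(1.53/10) = 1.422, G_1 = 10^(12.8/10) = 19.05
  Stage 2: F_2 = 10^(2.64/10) = 1.837, G_2 = 10^(−2.64/10) = 0.5445
  Stage 3: F_3 = 10^(0.726/10) = 1.182, G_3 = 10^(−0.726/10) = 0.8461
  Stage 4: F_4 = 10^(7.39/10) = 5.483, G_4 = 10^(−5.56/10) = 0.2780
Friis cascade:
  F = 1.422 + (1.837 − 1)/19.05 + (1.182 − 1)/10.38 + (5.483 − 1)/8.778 = 1.994
NF = 10 log₁₀(1.994) = 3.00 dB

3.00 dB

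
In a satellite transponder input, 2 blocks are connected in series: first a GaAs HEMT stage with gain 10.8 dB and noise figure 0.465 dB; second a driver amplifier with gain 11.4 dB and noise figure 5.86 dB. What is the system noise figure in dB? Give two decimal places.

Convert to linear (a loss of L dB is a gain of −L dB): F_i = 10^(NF_i/10), G_i = 10^(G_i,dB/10)
  Stage 1: F_1 = 10^(0.465/10) = 1.113, G_1 = 10^(10.8/10) = 12.02
  Stage 2: F_2 = 10^(5.86/10) = 3.855, G_2 = 10^(11.4/10) = 13.80
Friis cascade:
  F = 1.113 + (3.855 − 1)/12.02 = 1.350
NF = 10 log₁₀(1.350) = 1.30 dB

1.30 dB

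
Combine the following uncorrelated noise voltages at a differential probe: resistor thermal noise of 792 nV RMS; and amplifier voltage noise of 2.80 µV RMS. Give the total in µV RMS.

2.91 µV

Uncorrelated sources add in power (mean-square): V_tot = √(ΣV_i²)
V_tot = √[(7.92×10⁻⁷)² + (2.80×10⁻⁶)²] = 2.91×10⁻⁶ V = 2.91 µV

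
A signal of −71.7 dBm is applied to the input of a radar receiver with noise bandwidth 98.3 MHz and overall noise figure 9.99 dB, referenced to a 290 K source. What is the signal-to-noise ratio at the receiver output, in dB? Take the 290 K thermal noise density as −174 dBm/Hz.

12.4 dB

Noise floor: N = −174 + 10 log₁₀(B) + NF
10 log₁₀(9.83×10⁷) = 79.93 dB
N = −174 + 79.93 + 9.99 = −84.08 dBm
SNR = P_sig − N = −71.7 − (−84.08) = 12.38 dB → 12.4 dB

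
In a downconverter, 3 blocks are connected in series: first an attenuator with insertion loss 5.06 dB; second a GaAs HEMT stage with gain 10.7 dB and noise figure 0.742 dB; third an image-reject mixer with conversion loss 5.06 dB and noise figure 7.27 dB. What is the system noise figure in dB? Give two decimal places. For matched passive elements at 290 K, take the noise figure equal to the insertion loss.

6.98 dB

Convert to linear (a loss of L dB is a gain of −L dB): F_i = 10^(NF_i/10), G_i = 10^(G_i,dB/10)
  Stage 1: F_1 = 10^(5.06/10) = 3.206, G_1 = 10^(−5.06/10) = 0.3119
  Stage 2: F_2 = 10^(0.742/10) = 1.186, G_2 = 10^(10.7/10) = 11.75
  Stage 3: F_3 = 10^(7.27/10) = 5.333, G_3 = 10^(−5.06/10) = 0.3119
Friis cascade:
  F = 3.206 + (1.186 − 1)/0.3119 + (5.333 − 1)/3.664 = 4.986
NF = 10 log₁₀(4.986) = 6.98 dB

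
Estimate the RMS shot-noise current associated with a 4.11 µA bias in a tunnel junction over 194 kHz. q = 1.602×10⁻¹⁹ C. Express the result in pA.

I_n = √(2qI·B)
2qI·B = 2 × 1.602×10⁻¹⁹ × 4.11×10⁻⁶ × 1.94×10⁵ = 2.55×10⁻¹⁹ A²
I_n = √(2.55×10⁻¹⁹) = 5.05×10⁻¹⁰ A = 505 pA

505 pA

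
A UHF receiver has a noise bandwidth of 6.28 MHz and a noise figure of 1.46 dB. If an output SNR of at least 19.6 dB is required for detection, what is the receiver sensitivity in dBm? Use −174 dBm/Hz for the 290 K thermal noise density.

−85.0 dBm

Sensitivity = −174 + 10 log₁₀(B) + NF + SNR_min
= −174 + 67.98 + 1.46 + 19.6
= −84.96 dBm → −85.0 dBm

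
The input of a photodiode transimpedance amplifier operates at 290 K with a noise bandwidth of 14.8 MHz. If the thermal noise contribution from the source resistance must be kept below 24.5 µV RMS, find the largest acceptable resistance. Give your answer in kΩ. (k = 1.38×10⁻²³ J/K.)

Johnson–Nyquist: V_n = √(4kTRB) ⇒ R = V_n² / (4kTB)
4kTB = 4 × 1.38×10⁻²³ × 290 × 1.48×10⁷ = 2.37×10⁻¹³
R = (2.45×10⁻⁵)² / 2.37×10⁻¹³ = 2.53×10³ Ω = 2.53 kΩ

2.53 kΩ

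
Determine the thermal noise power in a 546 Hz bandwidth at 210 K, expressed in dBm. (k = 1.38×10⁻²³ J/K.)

−148.0 dBm

P_n = kTB = 1.38×10⁻²³ × 210 × 5.46×10² = 1.58×10⁻¹⁸ W
In dBm: 10 log₁₀(1.58×10⁻¹⁸ / 10⁻³) = −148.0 dBm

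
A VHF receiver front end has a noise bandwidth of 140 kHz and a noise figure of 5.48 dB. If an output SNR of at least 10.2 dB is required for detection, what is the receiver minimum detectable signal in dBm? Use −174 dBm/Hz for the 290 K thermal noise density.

−106.9 dBm

Sensitivity = −174 + 10 log₁₀(B) + NF + SNR_min
= −174 + 51.46 + 5.48 + 10.2
= −106.86 dBm → −106.9 dBm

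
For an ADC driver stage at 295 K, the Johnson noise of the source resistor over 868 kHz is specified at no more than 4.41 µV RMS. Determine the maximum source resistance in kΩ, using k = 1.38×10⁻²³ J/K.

1.38 kΩ

Johnson–Nyquist: V_n = √(4kTRB) ⇒ R = V_n² / (4kTB)
4kTB = 4 × 1.38×10⁻²³ × 295 × 8.68×10⁵ = 1.41×10⁻¹⁴
R = (4.41×10⁻⁶)² / 1.41×10⁻¹⁴ = 1.38×10³ Ω = 1.38 kΩ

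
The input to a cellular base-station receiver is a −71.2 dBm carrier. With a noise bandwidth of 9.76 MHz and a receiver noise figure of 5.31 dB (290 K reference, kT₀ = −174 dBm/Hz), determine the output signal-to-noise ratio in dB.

27.6 dB

Noise floor: N = −174 + 10 log₁₀(B) + NF
10 log₁₀(9.76×10⁶) = 69.89 dB
N = −174 + 69.89 + 5.31 = −98.80 dBm
SNR = P_sig − N = −71.2 − (−98.80) = 27.60 dB → 27.6 dB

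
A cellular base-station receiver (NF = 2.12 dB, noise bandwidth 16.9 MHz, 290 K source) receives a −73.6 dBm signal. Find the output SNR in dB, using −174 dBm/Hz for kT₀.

Noise floor: N = −174 + 10 log₁₀(B) + NF
10 log₁₀(1.69×10⁷) = 72.28 dB
N = −174 + 72.28 + 2.12 = −99.60 dBm
SNR = P_sig − N = −73.6 − (−99.60) = 26.00 dB → 26.0 dB

26.0 dB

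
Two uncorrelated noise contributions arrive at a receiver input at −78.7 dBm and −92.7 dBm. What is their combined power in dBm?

Convert to linear, add, convert back:
P₁ = 1.35×10⁻¹¹ W, P₂ = 5.37×10⁻¹³ W
P_tot = 1.40×10⁻¹¹ W → 10 log₁₀(P_tot / 10⁻³) = −78.5 dBm

−78.5 dBm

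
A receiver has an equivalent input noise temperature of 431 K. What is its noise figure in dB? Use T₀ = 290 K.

3.96 dB

F = 1 + T_e/T₀ = 1 + 431/290 = 2.48621
NF = 10 log₁₀(2.48621) = 3.96 dB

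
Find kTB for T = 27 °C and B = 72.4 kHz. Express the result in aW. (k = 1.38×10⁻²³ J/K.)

300 aW

T = 27 °C + 273.15 = 300.15 K
P_n = kTB = 1.38×10⁻²³ × 300.15 × 7.24×10⁴ = 3.00×10⁻¹⁶ W = 300 aW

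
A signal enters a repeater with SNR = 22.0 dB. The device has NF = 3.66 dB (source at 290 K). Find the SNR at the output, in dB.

18.34 dB

By definition F = SNR_in/SNR_out, so in dB: SNR_out = SNR_in − NF
SNR_out = 22.0 − 3.66 = 18.34 dB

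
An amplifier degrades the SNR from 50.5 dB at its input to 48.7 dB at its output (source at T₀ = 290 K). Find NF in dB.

NF (dB) = SNR_in(dB) − SNR_out(dB) when the source is at T₀
NF = 50.5 − 48.7 = 1.8 dB

1.8 dB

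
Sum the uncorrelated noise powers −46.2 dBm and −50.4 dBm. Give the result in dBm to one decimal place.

Convert to linear, add, convert back:
P₁ = 2.40×10⁻⁸ W, P₂ = 9.12×10⁻⁹ W
P_tot = 3.31×10⁻⁸ W → 10 log₁₀(P_tot / 10⁻³) = −44.8 dBm

−44.8 dBm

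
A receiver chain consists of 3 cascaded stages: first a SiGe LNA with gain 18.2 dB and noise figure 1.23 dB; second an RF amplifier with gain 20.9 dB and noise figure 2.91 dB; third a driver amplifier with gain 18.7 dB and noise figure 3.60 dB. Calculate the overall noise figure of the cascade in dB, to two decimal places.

1.28 dB

Convert to linear (a loss of L dB is a gain of −L dB): F_i = 10^(NF_i/10), G_i = 10^(G_i,dB/10)
  Stage 1: F_1 = 10^(1.23/10) = 1.327, G_1 = 10^(18.2/10) = 66.07
  Stage 2: F_2 = 10^(2.91/10) = 1.954, G_2 = 10^(20.9/10) = 123.0
  Stage 3: F_3 = 10^(3.60/10) = 2.291, G_3 = 10^(18.7/10) = 74.13
Friis cascade:
  F = 1.327 + (1.954 − 1)/66.07 + (2.291 − 1)/8128 = 1.342
NF = 10 log₁₀(1.342) = 1.28 dB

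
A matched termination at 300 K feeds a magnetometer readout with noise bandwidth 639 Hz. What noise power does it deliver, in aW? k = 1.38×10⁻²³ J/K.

2.65 aW

P_n = kTB = 1.38×10⁻²³ × 300 × 6.39×10² = 2.65×10⁻¹⁸ W = 2.65 aW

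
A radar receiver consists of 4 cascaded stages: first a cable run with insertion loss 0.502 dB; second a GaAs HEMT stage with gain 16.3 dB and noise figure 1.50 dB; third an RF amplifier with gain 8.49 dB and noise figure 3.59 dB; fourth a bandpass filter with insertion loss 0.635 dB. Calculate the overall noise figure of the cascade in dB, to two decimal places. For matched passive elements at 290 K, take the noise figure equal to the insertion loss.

2.10 dB

Convert to linear (a loss of L dB is a gain of −L dB): F_i = 10^(NF_i/10), G_i = 10^(G_i,dB/10)
  Stage 1: F_1 = 10^(0.502/10) = 1.123, G_1 = 10^(−0.502/10) = 0.8908
  Stage 2: F_2 = 10^(1.50/10) = 1.413, G_2 = 10^(16.3/10) = 42.66
  Stage 3: F_3 = 10^(3.59/10) = 2.286, G_3 = 10^(8.49/10) = 7.063
  Stage 4: F_4 = 10^(0.635/10) = 1.157, G_4 = 10^(−0.635/10) = 0.8640
Friis cascade:
  F = 1.123 + (1.413 − 1)/0.8908 + (2.286 − 1)/38.00 + (1.157 − 1)/268.4 = 1.620
NF = 10 log₁₀(1.620) = 2.10 dB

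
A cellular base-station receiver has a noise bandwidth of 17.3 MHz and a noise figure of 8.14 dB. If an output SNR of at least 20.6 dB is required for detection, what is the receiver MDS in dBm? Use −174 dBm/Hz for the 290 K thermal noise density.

−72.9 dBm

Sensitivity = −174 + 10 log₁₀(B) + NF + SNR_min
= −174 + 72.38 + 8.14 + 20.6
= −72.88 dBm → −72.9 dBm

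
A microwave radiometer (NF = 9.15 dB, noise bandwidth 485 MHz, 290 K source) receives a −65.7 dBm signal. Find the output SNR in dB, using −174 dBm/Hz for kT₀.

Noise floor: N = −174 + 10 log₁₀(B) + NF
10 log₁₀(4.85×10⁸) = 86.86 dB
N = −174 + 86.86 + 9.15 = −77.99 dBm
SNR = P_sig − N = −65.7 − (−77.99) = 12.29 dB → 12.3 dB

12.3 dB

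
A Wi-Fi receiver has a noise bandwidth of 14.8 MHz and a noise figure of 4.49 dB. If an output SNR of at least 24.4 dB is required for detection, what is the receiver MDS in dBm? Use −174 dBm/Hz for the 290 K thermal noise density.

−73.4 dBm

Sensitivity = −174 + 10 log₁₀(B) + NF + SNR_min
= −174 + 71.7 + 4.49 + 24.4
= −73.41 dBm → −73.4 dBm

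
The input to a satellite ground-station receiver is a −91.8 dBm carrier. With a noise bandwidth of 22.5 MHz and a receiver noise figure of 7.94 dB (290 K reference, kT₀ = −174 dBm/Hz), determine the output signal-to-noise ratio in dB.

Noise floor: N = −174 + 10 log₁₀(B) + NF
10 log₁₀(2.25×10⁷) = 73.52 dB
N = −174 + 73.52 + 7.94 = −92.54 dBm
SNR = P_sig − N = −91.8 − (−92.54) = 0.74 dB → 0.7 dB

0.7 dB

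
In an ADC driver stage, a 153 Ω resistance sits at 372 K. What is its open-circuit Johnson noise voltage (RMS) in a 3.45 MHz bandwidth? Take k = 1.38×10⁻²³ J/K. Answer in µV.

3.29 µV

V_n = √(4kTRB)
4kTRB = 4 × 1.38×10⁻²³ × 372 × 1.53×10² × 3.45×10⁶ = 1.08×10⁻¹¹ V²
V_n = √(1.08×10⁻¹¹) = 3.29×10⁻⁶ V = 3.29 µV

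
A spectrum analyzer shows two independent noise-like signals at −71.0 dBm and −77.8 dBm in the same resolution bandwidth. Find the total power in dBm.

Convert to linear, add, convert back:
P₁ = 7.94×10⁻¹¹ W, P₂ = 1.66×10⁻¹¹ W
P_tot = 9.60×10⁻¹¹ W → 10 log₁₀(P_tot / 10⁻³) = −70.2 dBm

−70.2 dBm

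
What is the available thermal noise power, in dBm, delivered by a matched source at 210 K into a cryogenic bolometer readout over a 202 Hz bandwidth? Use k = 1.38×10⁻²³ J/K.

P_n = kTB = 1.38×10⁻²³ × 210 × 2.02×10² = 5.85×10⁻¹⁹ W
In dBm: 10 log₁₀(5.85×10⁻¹⁹ / 10⁻³) = −152.3 dBm

−152.3 dBm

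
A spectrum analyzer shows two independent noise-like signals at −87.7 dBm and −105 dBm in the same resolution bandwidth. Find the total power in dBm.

Convert to linear, add, convert back:
P₁ = 1.70×10⁻¹² W, P₂ = 3.16×10⁻¹⁴ W
P_tot = 1.73×10⁻¹² W → 10 log₁₀(P_tot / 10⁻³) = −87.6 dBm

−87.6 dBm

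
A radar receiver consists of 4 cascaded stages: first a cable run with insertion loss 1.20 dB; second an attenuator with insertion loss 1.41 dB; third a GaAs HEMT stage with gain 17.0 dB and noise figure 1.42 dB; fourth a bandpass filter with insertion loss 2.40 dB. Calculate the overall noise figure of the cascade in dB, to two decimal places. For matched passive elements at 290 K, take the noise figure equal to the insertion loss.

4.08 dB

Convert to linear (a loss of L dB is a gain of −L dB): F_i = 10^(NF_i/10), G_i = 10^(G_i,dB/10)
  Stage 1: F_1 = 10^(1.20/10) = 1.318, G_1 = 10^(−1.20/10) = 0.7586
  Stage 2: F_2 = 10^(1.41/10) = 1.384, G_2 = 10^(−1.41/10) = 0.7228
  Stage 3: F_3 = 10^(1.42/10) = 1.387, G_3 = 10^(17.0/10) = 50.12
  Stage 4: F_4 = 10^(2.40/10) = 1.738, G_4 = 10^(−2.40/10) = 0.5754
Friis cascade:
  F = 1.318 + (1.384 − 1)/0.7586 + (1.387 − 1)/0.5483 + (1.738 − 1)/27.48 = 2.556
NF = 10 log₁₀(2.556) = 4.08 dB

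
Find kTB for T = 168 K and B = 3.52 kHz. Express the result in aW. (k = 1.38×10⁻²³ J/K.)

8.16 aW

P_n = kTB = 1.38×10⁻²³ × 168 × 3.52×10³ = 8.16×10⁻¹⁸ W = 8.16 aW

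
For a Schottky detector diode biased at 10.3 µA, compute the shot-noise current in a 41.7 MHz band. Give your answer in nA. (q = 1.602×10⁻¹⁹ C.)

I_n = √(2qI·B)
2qI·B = 2 × 1.602×10⁻¹⁹ × 1.03×10⁻⁵ × 4.17×10⁷ = 1.38×10⁻¹⁶ A²
I_n = √(1.38×10⁻¹⁶) = 1.17×10⁻⁸ A = 11.7 nA

11.7 nA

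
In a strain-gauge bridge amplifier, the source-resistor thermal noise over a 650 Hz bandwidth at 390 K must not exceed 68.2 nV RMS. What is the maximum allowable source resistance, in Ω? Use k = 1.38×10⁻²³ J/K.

Johnson–Nyquist: V_n = √(4kTRB) ⇒ R = V_n² / (4kTB)
4kTB = 4 × 1.38×10⁻²³ × 390 × 6.50×10² = 1.40×10⁻¹⁷
R = (6.82×10⁻⁸)² / 1.40×10⁻¹⁷ = 3.32×10² Ω = 332 Ω

332 Ω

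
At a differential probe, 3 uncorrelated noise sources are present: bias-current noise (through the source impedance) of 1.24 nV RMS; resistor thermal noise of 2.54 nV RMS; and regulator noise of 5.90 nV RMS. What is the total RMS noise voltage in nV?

6.54 nV

Uncorrelated sources add in power (mean-square): V_tot = √(ΣV_i²)
V_tot = √[(1.24×10⁻⁹)² + (2.54×10⁻⁹)² + (5.90×10⁻⁹)²] = 6.54×10⁻⁹ V = 6.54 nV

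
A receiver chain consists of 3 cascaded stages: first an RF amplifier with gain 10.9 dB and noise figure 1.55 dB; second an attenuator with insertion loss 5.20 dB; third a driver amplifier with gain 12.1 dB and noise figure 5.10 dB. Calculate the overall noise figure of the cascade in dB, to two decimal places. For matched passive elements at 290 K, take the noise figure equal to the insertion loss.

Convert to linear (a loss of L dB is a gain of −L dB): F_i = 10^(NF_i/10), G_i = 10^(G_i,dB/10)
  Stage 1: F_1 = 10^(1.55/10) = 1.429, G_1 = 10^(10.9/10) = 12.30
  Stage 2: F_2 = 10^(5.20/10) = 3.311, G_2 = 10^(−5.20/10) = 0.3020
  Stage 3: F_3 = 10^(5.10/10) = 3.236, G_3 = 10^(12.1/10) = 16.22
Friis cascade:
  F = 1.429 + (3.311 − 1)/12.30 + (3.236 − 1)/3.715 = 2.219
NF = 10 log₁₀(2.219) = 3.46 dB

3.46 dB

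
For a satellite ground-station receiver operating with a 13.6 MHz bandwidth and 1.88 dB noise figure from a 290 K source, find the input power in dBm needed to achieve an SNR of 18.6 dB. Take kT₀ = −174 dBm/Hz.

−82.2 dBm

Sensitivity = −174 + 10 log₁₀(B) + NF + SNR_min
= −174 + 71.34 + 1.88 + 18.6
= −82.18 dBm → −82.2 dBm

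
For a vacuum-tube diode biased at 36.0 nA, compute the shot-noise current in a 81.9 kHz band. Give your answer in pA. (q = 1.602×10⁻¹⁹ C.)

I_n = √(2qI·B)
2qI·B = 2 × 1.602×10⁻¹⁹ × 3.60×10⁻⁸ × 8.19×10⁴ = 9.45×10⁻²² A²
I_n = √(9.45×10⁻²²) = 3.07×10⁻¹¹ A = 30.7 pA

30.7 pA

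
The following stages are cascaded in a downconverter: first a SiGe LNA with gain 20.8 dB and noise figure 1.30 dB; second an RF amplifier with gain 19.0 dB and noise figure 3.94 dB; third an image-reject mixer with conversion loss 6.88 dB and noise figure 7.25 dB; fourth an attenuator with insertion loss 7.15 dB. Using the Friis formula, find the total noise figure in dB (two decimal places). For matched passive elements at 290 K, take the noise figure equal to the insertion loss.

Convert to linear (a loss of L dB is a gain of −L dB): F_i = 10^(NF_i/10), G_i = 10^(G_i,dB/10)
  Stage 1: F_1 = 10^(1.30/10) = 1.349, G_1 = 10^(20.8/10) = 120.2
  Stage 2: F_2 = 10^(3.94/10) = 2.477, G_2 = 10^(19.0/10) = 79.43
  Stage 3: F_3 = 10^(7.25/10) = 5.309, G_3 = 10^(−6.88/10) = 0.2051
  Stage 4: F_4 = 10^(7.15/10) = 5.188, G_4 = 10^(−7.15/10) = 0.1928
Friis cascade:
  F = 1.349 + (2.477 − 1)/120.2 + (5.309 − 1)/9550 + (5.188 − 1)/1959 = 1.364
NF = 10 log₁₀(1.364) = 1.35 dB

1.35 dB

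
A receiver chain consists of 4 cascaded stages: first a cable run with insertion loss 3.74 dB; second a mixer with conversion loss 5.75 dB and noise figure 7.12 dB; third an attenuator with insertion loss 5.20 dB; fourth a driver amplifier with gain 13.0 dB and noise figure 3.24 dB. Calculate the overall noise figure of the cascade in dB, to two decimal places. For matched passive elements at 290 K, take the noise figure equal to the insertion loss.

18.15 dB

Convert to linear (a loss of L dB is a gain of −L dB): F_i = 10^(NF_i/10), G_i = 10^(G_i,dB/10)
  Stage 1: F_1 = 10^(3.74/10) = 2.366, G_1 = 10^(−3.74/10) = 0.4227
  Stage 2: F_2 = 10^(7.12/10) = 5.152, G_2 = 10^(−5.75/10) = 0.2661
  Stage 3: F_3 = 10^(5.20/10) = 3.311, G_3 = 10^(−5.20/10) = 0.3020
  Stage 4: F_4 = 10^(3.24/10) = 2.109, G_4 = 10^(13.0/10) = 19.95
Friis cascade:
  F = 2.366 + (5.152 − 1)/0.4227 + (3.311 − 1)/0.1125 + (2.109 − 1)/0.03396 = 65.38
NF = 10 log₁₀(65.38) = 18.15 dB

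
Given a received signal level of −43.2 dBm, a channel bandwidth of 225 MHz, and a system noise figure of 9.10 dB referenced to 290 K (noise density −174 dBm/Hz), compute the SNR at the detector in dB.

Noise floor: N = −174 + 10 log₁₀(B) + NF
10 log₁₀(2.25×10⁸) = 83.52 dB
N = −174 + 83.52 + 9.10 = −81.38 dBm
SNR = P_sig − N = −43.2 − (−81.38) = 38.18 dB → 38.2 dB

38.2 dB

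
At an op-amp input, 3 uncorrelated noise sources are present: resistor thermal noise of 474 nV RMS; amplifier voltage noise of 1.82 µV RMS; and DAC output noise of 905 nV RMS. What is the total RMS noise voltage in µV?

2.09 µV

Uncorrelated sources add in power (mean-square): V_tot = √(ΣV_i²)
V_tot = √[(4.74×10⁻⁷)² + (1.82×10⁻⁶)² + (9.05×10⁻⁷)²] = 2.09×10⁻⁶ V = 2.09 µV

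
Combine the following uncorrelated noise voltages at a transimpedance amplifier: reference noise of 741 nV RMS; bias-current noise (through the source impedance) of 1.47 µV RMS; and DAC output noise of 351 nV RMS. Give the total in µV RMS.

1.68 µV

Uncorrelated sources add in power (mean-square): V_tot = √(ΣV_i²)
V_tot = √[(7.41×10⁻⁷)² + (1.47×10⁻⁶)² + (3.51×10⁻⁷)²] = 1.68×10⁻⁶ V = 1.68 µV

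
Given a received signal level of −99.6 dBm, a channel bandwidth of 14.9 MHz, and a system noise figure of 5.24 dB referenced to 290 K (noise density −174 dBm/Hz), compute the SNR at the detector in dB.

−2.6 dB

Noise floor: N = −174 + 10 log₁₀(B) + NF
10 log₁₀(1.49×10⁷) = 71.73 dB
N = −174 + 71.73 + 5.24 = −97.03 dBm
SNR = P_sig − N = −99.6 − (−97.03) = −2.57 dB → −2.6 dB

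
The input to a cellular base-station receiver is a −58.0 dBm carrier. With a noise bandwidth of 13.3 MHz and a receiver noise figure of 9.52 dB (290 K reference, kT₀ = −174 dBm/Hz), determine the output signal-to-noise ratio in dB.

35.2 dB

Noise floor: N = −174 + 10 log₁₀(B) + NF
10 log₁₀(1.33×10⁷) = 71.24 dB
N = −174 + 71.24 + 9.52 = −93.24 dBm
SNR = P_sig − N = −58.0 − (−93.24) = 35.24 dB → 35.2 dB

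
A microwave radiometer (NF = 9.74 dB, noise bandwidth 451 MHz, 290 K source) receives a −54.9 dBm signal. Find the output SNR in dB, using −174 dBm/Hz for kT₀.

22.8 dB

Noise floor: N = −174 + 10 log₁₀(B) + NF
10 log₁₀(4.51×10⁸) = 86.54 dB
N = −174 + 86.54 + 9.74 = −77.72 dBm
SNR = P_sig − N = −54.9 − (−77.72) = 22.82 dB → 22.8 dB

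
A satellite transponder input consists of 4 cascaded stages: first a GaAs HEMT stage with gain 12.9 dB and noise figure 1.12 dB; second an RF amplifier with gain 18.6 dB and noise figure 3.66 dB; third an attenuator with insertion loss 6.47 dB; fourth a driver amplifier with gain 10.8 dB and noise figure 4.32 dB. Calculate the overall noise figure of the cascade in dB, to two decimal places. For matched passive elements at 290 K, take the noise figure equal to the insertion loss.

Convert to linear (a loss of L dB is a gain of −L dB): F_i = 10^(NF_i/10), G_i = 10^(G_i,dB/10)
  Stage 1: F_1 = 10^(1.12/10) = 1.294, G_1 = 10^(12.9/10) = 19.50
  Stage 2: F_2 = 10^(3.66/10) = 2.323, G_2 = 10^(18.6/10) = 72.44
  Stage 3: F_3 = 10^(6.47/10) = 4.436, G_3 = 10^(−6.47/10) = 0.2254
  Stage 4: F_4 = 10^(4.32/10) = 2.704, G_4 = 10^(10.8/10) = 12.02
Friis cascade:
  F = 1.294 + (2.323 − 1)/19.50 + (4.436 − 1)/1413 + (2.704 − 1)/318.4 = 1.370
NF = 10 log₁₀(1.370) = 1.37 dB

1.37 dB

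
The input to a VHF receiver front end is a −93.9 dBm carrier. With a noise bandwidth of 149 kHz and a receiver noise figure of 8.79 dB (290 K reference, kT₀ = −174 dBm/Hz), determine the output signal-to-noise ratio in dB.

19.6 dB

Noise floor: N = −174 + 10 log₁₀(B) + NF
10 log₁₀(1.49×10⁵) = 51.73 dB
N = −174 + 51.73 + 8.79 = −113.48 dBm
SNR = P_sig − N = −93.9 − (−113.48) = 19.58 dB → 19.6 dB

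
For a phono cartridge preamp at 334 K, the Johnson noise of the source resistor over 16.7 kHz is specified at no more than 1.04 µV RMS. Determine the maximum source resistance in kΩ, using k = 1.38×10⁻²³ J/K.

Johnson–Nyquist: V_n = √(4kTRB) ⇒ R = V_n² / (4kTB)
4kTB = 4 × 1.38×10⁻²³ × 334 × 1.67×10⁴ = 3.08×10⁻¹⁶
R = (1.04×10⁻⁶)² / 3.08×10⁻¹⁶ = 3.51×10³ Ω = 3.51 kΩ

3.51 kΩ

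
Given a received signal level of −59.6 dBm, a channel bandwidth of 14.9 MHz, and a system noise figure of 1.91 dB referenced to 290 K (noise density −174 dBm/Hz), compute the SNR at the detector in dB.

Noise floor: N = −174 + 10 log₁₀(B) + NF
10 log₁₀(1.49×10⁷) = 71.73 dB
N = −174 + 71.73 + 1.91 = −100.36 dBm
SNR = P_sig − N = −59.6 − (−100.36) = 40.76 dB → 40.8 dB

40.8 dB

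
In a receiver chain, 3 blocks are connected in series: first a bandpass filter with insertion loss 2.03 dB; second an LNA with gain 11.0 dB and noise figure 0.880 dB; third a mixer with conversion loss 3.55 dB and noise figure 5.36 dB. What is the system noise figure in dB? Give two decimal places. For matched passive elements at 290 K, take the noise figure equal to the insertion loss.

3.55 dB

Convert to linear (a loss of L dB is a gain of −L dB): F_i = 10^(NF_i/10), G_i = 10^(G_i,dB/10)
  Stage 1: F_1 = 10^(2.03/10) = 1.596, G_1 = 10^(−2.03/10) = 0.6266
  Stage 2: F_2 = 10^(0.880/10) = 1.225, G_2 = 10^(11.0/10) = 12.59
  Stage 3: F_3 = 10^(5.36/10) = 3.436, G_3 = 10^(−3.55/10) = 0.4416
Friis cascade:
  F = 1.596 + (1.225 − 1)/0.6266 + (3.436 − 1)/7.889 = 2.263
NF = 10 log₁₀(2.263) = 3.55 dB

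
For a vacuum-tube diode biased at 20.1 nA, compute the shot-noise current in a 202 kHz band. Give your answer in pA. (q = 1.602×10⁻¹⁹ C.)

36.1 pA

I_n = √(2qI·B)
2qI·B = 2 × 1.602×10⁻¹⁹ × 2.01×10⁻⁸ × 2.02×10⁵ = 1.30×10⁻²¹ A²
I_n = √(1.30×10⁻²¹) = 3.61×10⁻¹¹ A = 36.1 pA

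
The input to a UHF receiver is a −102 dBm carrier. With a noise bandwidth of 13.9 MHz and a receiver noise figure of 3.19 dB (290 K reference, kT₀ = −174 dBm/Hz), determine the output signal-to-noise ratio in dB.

−2.6 dB

Noise floor: N = −174 + 10 log₁₀(B) + NF
10 log₁₀(1.39×10⁷) = 71.43 dB
N = −174 + 71.43 + 3.19 = −99.38 dBm
SNR = P_sig − N = −102 − (−99.38) = −2.62 dB → −2.6 dB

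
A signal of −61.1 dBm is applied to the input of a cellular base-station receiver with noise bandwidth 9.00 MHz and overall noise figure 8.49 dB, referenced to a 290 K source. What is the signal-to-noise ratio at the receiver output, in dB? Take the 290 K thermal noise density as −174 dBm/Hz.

34.9 dB

Noise floor: N = −174 + 10 log₁₀(B) + NF
10 log₁₀(9.00×10⁶) = 69.54 dB
N = −174 + 69.54 + 8.49 = −95.97 dBm
SNR = P_sig − N = −61.1 − (−95.97) = 34.87 dB → 34.9 dB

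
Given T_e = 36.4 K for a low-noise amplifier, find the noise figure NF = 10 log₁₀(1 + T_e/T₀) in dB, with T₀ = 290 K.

F = 1 + T_e/T₀ = 1 + 36.4/290 = 1.12552
NF = 10 log₁₀(1.12552) = 0.514 dB

0.514 dB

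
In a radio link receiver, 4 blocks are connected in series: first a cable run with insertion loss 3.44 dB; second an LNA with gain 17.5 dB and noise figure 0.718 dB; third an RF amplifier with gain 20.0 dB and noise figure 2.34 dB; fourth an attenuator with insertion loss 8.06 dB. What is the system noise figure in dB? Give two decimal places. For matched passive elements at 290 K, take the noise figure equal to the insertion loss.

4.21 dB

Convert to linear (a loss of L dB is a gain of −L dB): F_i = 10^(NF_i/10), G_i = 10^(G_i,dB/10)
  Stage 1: F_1 = 10^(3.44/10) = 2.208, G_1 = 10^(−3.44/10) = 0.4529
  Stage 2: F_2 = 10^(0.718/10) = 1.180, G_2 = 10^(17.5/10) = 56.23
  Stage 3: F_3 = 10^(2.34/10) = 1.714, G_3 = 10^(20.0/10) = 100.0
  Stage 4: F_4 = 10^(8.06/10) = 6.397, G_4 = 10^(−8.06/10) = 0.1563
Friis cascade:
  F = 2.208 + (1.180 − 1)/0.4529 + (1.714 − 1)/25.47 + (6.397 − 1)/2547 = 2.635
NF = 10 log₁₀(2.635) = 4.21 dB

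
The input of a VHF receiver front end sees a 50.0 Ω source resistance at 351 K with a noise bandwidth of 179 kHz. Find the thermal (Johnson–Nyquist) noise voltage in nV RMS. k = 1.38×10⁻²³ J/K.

416 nV

V_n = √(4kTRB)
4kTRB = 4 × 1.38×10⁻²³ × 351 × 5.00×10¹ × 1.79×10⁵ = 1.73×10⁻¹³ V²
V_n = √(1.73×10⁻¹³) = 4.16×10⁻⁷ V = 416 nV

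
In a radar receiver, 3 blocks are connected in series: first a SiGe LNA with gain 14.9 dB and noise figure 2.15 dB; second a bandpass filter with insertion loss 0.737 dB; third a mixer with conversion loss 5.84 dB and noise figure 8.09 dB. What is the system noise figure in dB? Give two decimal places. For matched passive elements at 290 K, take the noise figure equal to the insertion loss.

Convert to linear (a loss of L dB is a gain of −L dB): F_i = 10^(NF_i/10), G_i = 10^(G_i,dB/10)
  Stage 1: F_1 = 10^(2.15/10) = 1.641, G_1 = 10^(14.9/10) = 30.90
  Stage 2: F_2 = 10^(0.737/10) = 1.185, G_2 = 10^(−0.737/10) = 0.8439
  Stage 3: F_3 = 10^(8.09/10) = 6.442, G_3 = 10^(−5.84/10) = 0.2606
Friis cascade:
  F = 1.641 + (1.185 − 1)/30.90 + (6.442 − 1)/26.08 = 1.855
NF = 10 log₁₀(1.855) = 2.68 dB

2.68 dB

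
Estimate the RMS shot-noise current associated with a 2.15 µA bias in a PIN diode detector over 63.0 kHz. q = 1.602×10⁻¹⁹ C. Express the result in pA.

I_n = √(2qI·B)
2qI·B = 2 × 1.602×10⁻¹⁹ × 2.15×10⁻⁶ × 6.30×10⁴ = 4.34×10⁻²⁰ A²
I_n = √(4.34×10⁻²⁰) = 2.08×10⁻¹⁰ A = 208 pA

208 pA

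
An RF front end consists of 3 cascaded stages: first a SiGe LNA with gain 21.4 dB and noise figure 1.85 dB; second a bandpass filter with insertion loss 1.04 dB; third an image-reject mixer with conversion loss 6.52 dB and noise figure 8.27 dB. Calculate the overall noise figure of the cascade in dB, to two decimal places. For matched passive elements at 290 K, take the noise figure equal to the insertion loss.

Convert to linear (a loss of L dB is a gain of −L dB): F_i = 10^(NF_i/10), G_i = 10^(G_i,dB/10)
  Stage 1: F_1 = 10^(1.85/10) = 1.531, G_1 = 10^(21.4/10) = 138.0
  Stage 2: F_2 = 10^(1.04/10) = 1.271, G_2 = 10^(−1.04/10) = 0.7870
  Stage 3: F_3 = 10^(8.27/10) = 6.714, G_3 = 10^(−6.52/10) = 0.2228
Friis cascade:
  F = 1.531 + (1.271 − 1)/138.0 + (6.714 − 1)/108.6 = 1.586
NF = 10 log₁₀(1.586) = 2.00 dB

2.00 dB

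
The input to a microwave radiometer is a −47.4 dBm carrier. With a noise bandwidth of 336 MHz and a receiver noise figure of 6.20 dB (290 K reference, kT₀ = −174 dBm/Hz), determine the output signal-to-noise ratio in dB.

35.1 dB

Noise floor: N = −174 + 10 log₁₀(B) + NF
10 log₁₀(3.36×10⁸) = 85.26 dB
N = −174 + 85.26 + 6.20 = −82.54 dBm
SNR = P_sig − N = −47.4 − (−82.54) = 35.14 dB → 35.1 dB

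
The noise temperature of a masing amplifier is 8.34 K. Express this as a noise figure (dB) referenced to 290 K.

0.123 dB

F = 1 + T_e/T₀ = 1 + 8.34/290 = 1.02876
NF = 10 log₁₀(1.02876) = 0.123 dB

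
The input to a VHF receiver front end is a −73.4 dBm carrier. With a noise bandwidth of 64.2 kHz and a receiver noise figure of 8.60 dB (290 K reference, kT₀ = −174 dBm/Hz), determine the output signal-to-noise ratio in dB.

43.9 dB

Noise floor: N = −174 + 10 log₁₀(B) + NF
10 log₁₀(6.42×10⁴) = 48.08 dB
N = −174 + 48.08 + 8.60 = −117.32 dBm
SNR = P_sig − N = −73.4 − (−117.32) = 43.92 dB → 43.9 dB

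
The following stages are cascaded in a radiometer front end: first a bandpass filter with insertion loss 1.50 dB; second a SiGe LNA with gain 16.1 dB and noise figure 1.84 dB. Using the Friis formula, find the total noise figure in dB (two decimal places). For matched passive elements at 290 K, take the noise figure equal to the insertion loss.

Convert to linear (a loss of L dB is a gain of −L dB): F_i = 10^(NF_i/10), G_i = 10^(G_i,dB/10)
  Stage 1: F_1 = 10^(1.50/10) = 1.413, G_1 = 10^(−1.50/10) = 0.7079
  Stage 2: F_2 = 10^(1.84/10) = 1.528, G_2 = 10^(16.1/10) = 40.74
Friis cascade:
  F = 1.413 + (1.528 − 1)/0.7079 = 2.158
NF = 10 log₁₀(2.158) = 3.34 dB

3.34 dB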